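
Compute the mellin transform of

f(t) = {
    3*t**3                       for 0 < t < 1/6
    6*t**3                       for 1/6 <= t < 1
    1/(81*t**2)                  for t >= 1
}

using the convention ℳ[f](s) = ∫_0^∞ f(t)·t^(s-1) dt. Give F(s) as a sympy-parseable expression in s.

(3880*6**s*s - 7800*6**s - 9*s + 18)/(648*6**s*(s**2 + s - 6))
  -3 < Re(s) < 2

the shared t-power comes off first: 3*t on [0, 1/6); 6*t on [1/6, 1); 1/(81*t**4) on [1, ∞)
back out the common scale on t: t on [0, 1/2); 2*t on [1/2, 3); t**(-4) on [3, ∞)
cuts at 1/6, 1: linearity sums the 3 kernel integrals
for t in [0, 1/6): the term is ∫ 3*t**3·t^(s-1)
the [1/6, 1) slice contributes ∫ 6*t**3·t^(s-1) dt
∫ over [1, ∞) of 1/(81*t**2)·t^(s-1) joins the sum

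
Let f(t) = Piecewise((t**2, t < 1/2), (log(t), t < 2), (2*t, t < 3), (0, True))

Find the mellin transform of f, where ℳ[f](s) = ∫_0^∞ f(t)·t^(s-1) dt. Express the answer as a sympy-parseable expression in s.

(-16*2**(2*s)*s**2*(s + 2) + 4*2**(2*s)*s*(s + 1)*(s + 2)*log(2) - 4*2**(2*s)*(s + 1)*(s + 2) + 24*6**s*s**2*(s + 2) + s**2*(s + 1) + 4*s*(s + 1)*(s + 2)*log(2) + 4*(s + 1)*(s + 2))/(4*2**s*s**2*(s + 1)*(s + 2))
  Re(s) > -2

decompose at 1/2, 2; ℳ[f](s) sums the 3 pieces' integrals
segment [0, 1/2) carries t**2; integrate it
on [1/2, 2): add ∫ log(t)·t^(s-1) dt
∫ 2*t·t^(s-1) over [2, 3)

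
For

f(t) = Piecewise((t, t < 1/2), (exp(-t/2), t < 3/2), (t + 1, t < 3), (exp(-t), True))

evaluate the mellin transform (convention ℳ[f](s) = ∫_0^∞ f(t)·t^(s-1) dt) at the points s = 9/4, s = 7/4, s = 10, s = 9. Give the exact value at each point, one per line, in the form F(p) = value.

F(9/4) = -4*2**(1/4)*uppergamma(9/4, 3/4) - 53*2**(3/4)*3**(1/4)/52 + 2**(3/4)/52 + uppergamma(9/4, 3) + 4*2**(1/4)*uppergamma(9/4, 1/4) + 160*3**(1/4)/13
F(7/4) = 2**(1/4)*(-308*sqrt(2)*uppergamma(7/4, 3/4) - 129*3**(3/4) + 7 + 77*2**(3/4)*uppergamma(7/4, 3) + 308*sqrt(2)*uppergamma(7/4, 1/4) + 384*6**(3/4))/154
F(10) = -201383466759*exp(-3/4)/256 + 2477577947/112640 + 7280604*exp(-3) + 122145247909*exp(-1/4)/256
F(9) = -5593984641*exp(-3/4)/128 + 20689567/2560 + 806769*exp(-3) + 3392923553*exp(-1/4)/128

linearity at 1/2, 3/2, 3 turns ℳ[f](s) into 4 summed integrals
∫ over [0, 1/2) of t·t^(s-1) joins the sum
∫ exp(-t/2)·t^(s-1) over [1/2, 3/2)
on [3/2, 3) integrate f = (t + 1) against the kernel
∫ exp(-t)·t^(s-1) over [3, ∞)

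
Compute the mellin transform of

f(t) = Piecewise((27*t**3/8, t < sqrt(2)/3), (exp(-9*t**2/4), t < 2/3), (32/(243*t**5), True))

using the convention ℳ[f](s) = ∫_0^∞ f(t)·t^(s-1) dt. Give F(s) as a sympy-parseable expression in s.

2**(s/2)*(2*2**(s/2)*(s - 5)*(s + 3)*uppergamma(s/2, 1/2) - 2*2**(s/2)*(s - 5)*(s + 3)*uppergamma(s/2, 1) - 4*2**(s/2)*(s + 3) + sqrt(2)*(s - 5))/(4*3**s*(s - 5)*(s + 3))
  -3 < Re(s) < 5

remove the common scale on t first: t**3 on [0, sqrt(2)/2); exp(-t**2) on [sqrt(2)/2, 1); t**(-5) on [1, ∞)
peel off the power substitution: t**(3/2) on [0, 1/2); exp(-t) on [1/2, 1); t**(-5/2) on [1, ∞)
decompose at sqrt(2)/3, 2/3; ℳ[f](s) sums the 3 pieces' integrals
for t in [0, sqrt(2)/3): the term is ∫ 27*t**3/8·t^(s-1)
[sqrt(2)/3, 2/3) adds the kernel integral of exp(-9*t**2/4)
the [2/3, ∞) slice contributes ∫ 32/(243*t**5)·t^(s-1) dt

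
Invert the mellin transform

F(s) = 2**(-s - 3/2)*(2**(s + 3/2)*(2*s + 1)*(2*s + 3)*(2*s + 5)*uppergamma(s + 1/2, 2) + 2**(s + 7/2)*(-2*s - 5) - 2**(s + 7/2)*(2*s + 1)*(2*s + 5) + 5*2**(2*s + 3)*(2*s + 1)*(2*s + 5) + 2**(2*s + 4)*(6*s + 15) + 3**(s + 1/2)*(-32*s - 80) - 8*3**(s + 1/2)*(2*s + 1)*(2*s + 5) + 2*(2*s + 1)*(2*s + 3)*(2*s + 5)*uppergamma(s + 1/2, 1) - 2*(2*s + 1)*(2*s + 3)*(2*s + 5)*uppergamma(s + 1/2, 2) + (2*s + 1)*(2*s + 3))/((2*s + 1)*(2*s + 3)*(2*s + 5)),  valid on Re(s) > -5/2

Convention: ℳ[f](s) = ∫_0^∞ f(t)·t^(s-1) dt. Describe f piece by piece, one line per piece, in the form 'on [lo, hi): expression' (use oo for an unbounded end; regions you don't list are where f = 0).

remove the shared t-power first: t**2 on [0, 1/2); exp(-2*t) on [1/2, 1); t + 1 on [1, 3/2); …
breakpoints 1/2, 1, 3/2, 2: one integral from each of the 5 segments
piece [0, 1/2): integrate t**(5/2) against the kernel
on [1/2, 1) integrate f = sqrt(t)*exp(-2*t) against the kernel
over [1, 3/2), the kernel integral of sqrt(t)*(t + 1) enters the sum
over [3/2, 2), the kernel integral of sqrt(t)*(t + 3) enters the sum
the [2, ∞) slice contributes ∫ sqrt(t)*exp(-t)·t^(s-1) dt

on [0, 1/2): t**(5/2)
on [1/2, 1): sqrt(t)*exp(-2*t)
on [1, 3/2): sqrt(t)*(t + 1)
on [3/2, 2): sqrt(t)*(t + 3)
on [2, oo): sqrt(t)*exp(-t)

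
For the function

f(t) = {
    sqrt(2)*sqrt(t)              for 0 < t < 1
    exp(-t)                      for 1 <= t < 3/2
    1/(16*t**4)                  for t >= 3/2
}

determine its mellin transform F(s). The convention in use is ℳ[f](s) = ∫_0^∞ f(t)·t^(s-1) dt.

(2**s*(s - 4)*(2*s + 1)*uppergamma(s, 1) - 2**s*(s - 4)*(2*s + 1)*uppergamma(s, 3/2) + 2*2**(s + 1/2)*(s - 4) - 3**s*(2*s + 1)/81)/(2**s*(s - 4)*(2*s + 1))
  -1/2 < Re(s) < 4

peel off the common scale on t: sqrt(t) on [0, 2); exp(-t/2) on [2, 3); t**(-4) on [3, ∞)
breakpoints 1, 3/2: one integral from each of the 3 segments
segment [0, 1) carries sqrt(2)*sqrt(t); integrate it
over [1, 3/2), the kernel integral of exp(-t) enters the sum
for t in [3/2, ∞): the term is ∫ 1/(16*t**4)·t^(s-1)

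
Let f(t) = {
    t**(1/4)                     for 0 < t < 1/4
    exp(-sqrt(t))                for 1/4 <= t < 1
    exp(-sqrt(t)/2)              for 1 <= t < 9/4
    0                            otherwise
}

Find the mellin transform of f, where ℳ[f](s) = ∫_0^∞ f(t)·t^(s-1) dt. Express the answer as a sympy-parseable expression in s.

2**(1 - 2*s)*(16**s*(4*s + 1)*uppergamma(2*s, 1/2) - 16**s*(4*s + 1)*uppergamma(2*s, 3/4) + 4**s*(4*s + 1)*uppergamma(2*s, 1/2) - 4**s*(4*s + 1)*uppergamma(2*s, 1) + sqrt(2))/(4*s + 1)
  Re(s) > -1/4

reversing the power substitution: sqrt(t) on [0, 1/2); exp(-t) on [1/2, 1); exp(-t/2) on [1, 3/2)
summing 3 kernel integrals split by 1/4, 1 yields ℳ[f](s)
on [0, 1/4) integrate f = t**(1/4) against the kernel
between 1/4 and 1 the integrand is exp(-sqrt(t))·t^(s-1)
on [1, 9/4) integrate f = exp(-sqrt(t)/2) against the kernel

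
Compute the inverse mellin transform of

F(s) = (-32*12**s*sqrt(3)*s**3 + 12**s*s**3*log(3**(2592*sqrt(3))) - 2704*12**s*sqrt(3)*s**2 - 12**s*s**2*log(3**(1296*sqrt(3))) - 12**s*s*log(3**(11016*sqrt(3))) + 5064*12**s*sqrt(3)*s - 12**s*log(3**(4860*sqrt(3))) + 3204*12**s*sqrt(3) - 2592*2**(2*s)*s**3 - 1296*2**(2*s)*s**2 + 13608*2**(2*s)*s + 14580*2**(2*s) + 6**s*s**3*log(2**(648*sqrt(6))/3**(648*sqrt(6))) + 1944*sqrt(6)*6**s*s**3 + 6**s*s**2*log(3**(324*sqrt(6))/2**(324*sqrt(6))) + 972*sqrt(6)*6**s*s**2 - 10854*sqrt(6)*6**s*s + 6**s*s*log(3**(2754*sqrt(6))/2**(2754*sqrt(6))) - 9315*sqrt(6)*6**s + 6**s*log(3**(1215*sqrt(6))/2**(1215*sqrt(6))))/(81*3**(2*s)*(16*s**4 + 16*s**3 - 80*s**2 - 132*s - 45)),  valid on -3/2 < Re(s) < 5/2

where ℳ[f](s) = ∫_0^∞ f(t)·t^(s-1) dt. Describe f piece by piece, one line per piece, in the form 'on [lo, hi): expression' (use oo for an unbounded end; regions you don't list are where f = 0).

on [0, 4/9): 9*t**(3/2)/4
on [4/9, 2/3): sqrt(t)*(9*t/4 + 3)
on [2/3, 4/3): 9*t**(3/2)*log(9*t/4)/4
on [4/3, oo): 64/(729*t**(5/2))

invert the shared t-power to get 9*t/4 on [0, 4/9); 9*t/4 + 3 on [4/9, 2/3); 9*t*log(9*t/4)/4 on [2/3, 4/3); …
strip the common scale on t: 3*t/2 on [0, 2/3); 3*t/2 + 3 on [2/3, 1); 3*t*log(3*t/2)/2 on [1, 2); …
remove the common scale on t first: t on [0, 1); t + 3 on [1, 3/2); t*log(t) on [3/2, 3); …
along the cuts 4/9, 2/3, 4/3, ℳ[f](s) splits into 4 integrals
∫ 9*t**(3/2)/4·t^(s-1) over [0, 4/9)
on [4/9, 2/3) integrate f = sqrt(t)*(9*t/4 + 3) against the kernel
segment [2/3, 4/3) carries 9*t**(3/2)*log(9*t/4)/4; integrate it
for t in [4/3, ∞): the term is ∫ 64/(729*t**(5/2))·t^(s-1)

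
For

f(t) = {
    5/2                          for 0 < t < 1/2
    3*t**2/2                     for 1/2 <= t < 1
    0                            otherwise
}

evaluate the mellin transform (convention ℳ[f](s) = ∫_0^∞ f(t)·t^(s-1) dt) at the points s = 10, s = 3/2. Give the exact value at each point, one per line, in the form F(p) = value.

summing 2 kernel integrals split by 1/2 yields ℳ[f](s)
[0, 1/2) adds the kernel integral of 5/2
∫ over [1/2, 1) of 3*t**2/2·t^(s-1) joins the sum

F(10) = 4103/32768
F(3/2) = 3/7 + 131*sqrt(2)/336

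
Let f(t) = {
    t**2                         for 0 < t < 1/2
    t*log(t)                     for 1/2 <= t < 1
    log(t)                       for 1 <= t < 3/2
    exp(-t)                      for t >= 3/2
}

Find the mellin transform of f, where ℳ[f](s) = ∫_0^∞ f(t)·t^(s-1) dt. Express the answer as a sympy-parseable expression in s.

integrate the 4 segments split at 1/2, 1, 3/2, then add the results
between 0 and 1/2 the integrand is t**2·t^(s-1)
[1/2, 1) adds the kernel integral of t*log(t)
between 1 and 3/2 the integrand is log(t)·t^(s-1)
∫ exp(-t)·t^(s-1) over [3/2, ∞)

(4*2**s*s**2*(s + 2)*(s**2 + 2*s + 1)*uppergamma(s, 3/2) - 4*2**s*s**2*(s + 2) + 4*2**s*(s + 2)*(s**2 + 2*s + 1) + 3**s*s*(s + 2)*(-4*log(2) + 4*log(3))*(s**2 + 2*s + 1) - 4*3**s*(s + 2)*(s**2 + 2*s + 1) + s**3*(s + 2)*log(4) + s**2*(s + 2)*log(4) + 2*s**2*(s + 2) + s**2*(s**2 + 2*s + 1))/(4*2**s*s**2*(s + 2)*(s**2 + 2*s + 1))
  Re(s) > -2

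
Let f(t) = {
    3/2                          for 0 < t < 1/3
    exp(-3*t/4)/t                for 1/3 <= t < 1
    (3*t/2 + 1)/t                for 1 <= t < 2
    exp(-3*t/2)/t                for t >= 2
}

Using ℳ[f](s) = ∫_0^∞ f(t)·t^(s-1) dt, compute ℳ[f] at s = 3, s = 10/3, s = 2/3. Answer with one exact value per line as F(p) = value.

reversing the shared t-power: 3*t/2 on [0, 1/3); exp(-3*t/4) on [1/3, 1); 3*t/2 + 1 on [1, 2); …
reversing the common scale on t: t on [0, 1/2); exp(-t/2) on [1/2, 3/2); t + 1 on [3/2, 3); …
f breaks at 1/3, 1, 2 into 4 integrals to sum
over [0, 1/3), the kernel integral of 3/2 enters the sum
∫ exp(-3*t/4)/t·t^(s-1) over [1/3, 1)
between 1 and 2 the integrand is (3*t/2 + 1)/t·t^(s-1)
for t in [2, ∞): the term is ∫ exp(-3*t/2)/t·t^(s-1)

F(3) = -28*exp(-3/4)/9 + 16*exp(-3)/9 + 20*exp(-1/4)/9 + 271/54
F(10/3) = 3**(2/3)*(-2240*2**(2/3)*uppergamma(7/3, 3/4) - 1107*3**(1/3) + 21 + 560*2**(1/3)*uppergamma(7/3, 3) + 2240*2**(2/3)*uppergamma(7/3, 1/4) + 6696*6**(1/3))/3780
F(2/3) = 3**(1/3)*(-2*2**(1/3)*uppergamma(-1/3, 3/4) + 2*2**(2/3)*uppergamma(-1/3, 3) + 3**(2/3) + 3 + 2*2**(1/3)*uppergamma(-1/3, 1/4) + 6**(2/3))/4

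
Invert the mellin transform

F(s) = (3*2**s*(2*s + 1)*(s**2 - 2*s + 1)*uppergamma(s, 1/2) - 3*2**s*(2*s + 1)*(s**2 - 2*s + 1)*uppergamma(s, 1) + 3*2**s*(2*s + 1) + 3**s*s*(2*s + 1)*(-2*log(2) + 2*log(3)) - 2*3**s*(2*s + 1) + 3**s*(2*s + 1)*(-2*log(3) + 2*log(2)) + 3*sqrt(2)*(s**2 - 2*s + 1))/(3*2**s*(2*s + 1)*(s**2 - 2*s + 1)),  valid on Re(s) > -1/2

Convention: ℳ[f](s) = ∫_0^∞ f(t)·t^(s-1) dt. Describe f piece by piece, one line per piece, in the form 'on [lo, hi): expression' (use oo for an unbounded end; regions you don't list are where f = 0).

on [0, 1/2): sqrt(t)
on [1/2, 1): exp(-t)
on [1, 3/2): log(t)/t

integrate the 3 segments split at 1/2, 1, then add the results
piece [0, 1/2): integrate sqrt(t) against the kernel
for t in [1/2, 1): the term is ∫ exp(-t)·t^(s-1)
for t in [1, 3/2): the term is ∫ log(t)/t·t^(s-1)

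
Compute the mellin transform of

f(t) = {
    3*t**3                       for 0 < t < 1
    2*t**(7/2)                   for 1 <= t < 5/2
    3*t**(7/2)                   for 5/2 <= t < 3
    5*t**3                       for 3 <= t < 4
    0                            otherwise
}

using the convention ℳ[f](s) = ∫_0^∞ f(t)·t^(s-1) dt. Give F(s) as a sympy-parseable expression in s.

(-5*3**(s + 3)*(2*s + 7) + 6*3**(s + 7/2)*(s + 3) + 5*4**(s + 3)*(2*s + 7) - 2*(5/2)**(s + 7/2)*(s + 3) + 2*s + 9)/((s + 3)*(2*s + 7))
  Re(s) > -3

decompose at 1, 5/2, 3; ℳ[f](s) sums the 4 pieces' integrals
segment [0, 1) carries 3*t**3; integrate it
segment 1 to 5/2 holds 2*t**(7/2); add its integral
∫ over [5/2, 3) of 3*t**(7/2)·t^(s-1) joins the sum
over [3, 4), the kernel integral of 5*t**3 enters the sum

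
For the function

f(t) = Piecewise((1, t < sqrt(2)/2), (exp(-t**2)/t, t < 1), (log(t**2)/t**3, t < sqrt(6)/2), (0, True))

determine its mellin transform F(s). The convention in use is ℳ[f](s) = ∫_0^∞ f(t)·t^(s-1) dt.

2**(1/2 - s/2)*(9*2**(s/2 + 1/2)*s*(-4*s + (s - 1)**2 + 8)*uppergamma(s/2 - 1/2, 1/2) - 9*2**(s/2 + 1/2)*s*(-4*s + (s - 1)**2 + 8)*uppergamma(s/2 - 1/2, 1) + 36*2**(s/2 + 1/2)*s + 3**(s/2 + 1/2)*s*(s - 1)*(-8*log(2) + 8*log(3)) - 16*3**(s/2 + 1/2)*s + 3**(s/2 + 1/2)*s*(-16*log(3) + 16*log(2)) + 18*sqrt(2)*(-4*s + (s - 1)**2 + 8))/(36*s*(-4*s + (s - 1)**2 + 8))
  Re(s) > 0

undo the shared t-power: t on [0, sqrt(2)/2); exp(-t**2) on [sqrt(2)/2, 1); log(t**2)/t**2 on [1, sqrt(6)/2)
back out the power substitution: sqrt(t) on [0, 1/2); exp(-t) on [1/2, 1); log(t)/t on [1, 3/2)
split f at sqrt(2)/2, 1: ℳ[f](s) collects 3 kernel integrals
∫ 1·t^(s-1) over [0, sqrt(2)/2)
∫ over [sqrt(2)/2, 1) of exp(-t**2)/t·t^(s-1) joins the sum
piece [1, sqrt(6)/2): integrate log(t**2)/t**3 against the kernel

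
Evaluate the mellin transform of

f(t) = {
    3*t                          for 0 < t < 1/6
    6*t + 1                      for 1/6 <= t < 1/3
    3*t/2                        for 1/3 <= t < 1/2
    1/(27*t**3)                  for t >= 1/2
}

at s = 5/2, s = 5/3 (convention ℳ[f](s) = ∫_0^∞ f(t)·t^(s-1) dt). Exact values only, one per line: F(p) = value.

F(5/2) = sqrt(6)*(-114 + 696*sqrt(2) + 1525*sqrt(3))/45360
F(5/3) = 6**(1/3)*(-378 + 725*3**(2/3) + 1116*2**(2/3))/17280

remove the common scale on t first: t on [0, 1/2); 2*t + 1 on [1/2, 1); t/2 on [1, 3/2); …
slice at 1/6, 1/3, 1/2, transform all 4 pieces, and sum them
on [0, 1/6): add ∫ 3*t·t^(s-1) dt
∫ (6*t + 1)·t^(s-1) over [1/6, 1/3)
[1/3, 1/2) adds the kernel integral of 3*t/2
between 1/2 and ∞ the integrand is 1/(27*t**3)·t^(s-1)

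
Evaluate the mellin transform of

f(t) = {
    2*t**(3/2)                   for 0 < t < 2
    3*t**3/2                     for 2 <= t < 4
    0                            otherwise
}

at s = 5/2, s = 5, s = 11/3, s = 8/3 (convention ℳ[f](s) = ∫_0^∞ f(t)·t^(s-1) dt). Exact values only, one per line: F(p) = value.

summing 2 kernel integrals split by 2 yields ℳ[f](s)
for t in [0, 2): the term is ∫ 2*t**(3/2)·t^(s-1)
[2, 4) adds the kernel integral of 3*t**3/2

F(5/2) = 6232/11 - 96*sqrt(2)/11
F(5) = 256*sqrt(2)/13 + 12240
F(11/3) = -72*2**(2/3)/5 + 384*2**(1/6)/31 + 9216*2**(1/3)/5
F(8/3) = -144*2**(2/3)/17 + 192*2**(1/6)/25 + 9216*2**(1/3)/17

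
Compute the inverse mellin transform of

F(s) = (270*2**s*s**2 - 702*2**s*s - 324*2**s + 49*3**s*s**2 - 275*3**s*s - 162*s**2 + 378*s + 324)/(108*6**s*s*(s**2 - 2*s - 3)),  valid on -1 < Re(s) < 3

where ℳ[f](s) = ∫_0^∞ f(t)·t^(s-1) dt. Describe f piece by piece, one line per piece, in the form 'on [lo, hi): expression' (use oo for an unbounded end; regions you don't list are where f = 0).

on [0, 1/6): 3*t
on [1/6, 1/3): 6*t + 1
on [1/3, 1/2): 3*t/2
on [1/2, oo): 1/(27*t**3)

undo the common scale on t: t on [0, 1/2); 2*t + 1 on [1/2, 1); t/2 on [1, 3/2); …
f breaks at 1/6, 1/3, 1/2 into 4 integrals to sum
∫ 3*t·t^(s-1) over [0, 1/6)
∫ (6*t + 1)·t^(s-1) over [1/6, 1/3)
on [1/3, 1/2): add ∫ 3*t/2·t^(s-1) dt
segment [1/2, ∞) carries 1/(27*t**3); integrate it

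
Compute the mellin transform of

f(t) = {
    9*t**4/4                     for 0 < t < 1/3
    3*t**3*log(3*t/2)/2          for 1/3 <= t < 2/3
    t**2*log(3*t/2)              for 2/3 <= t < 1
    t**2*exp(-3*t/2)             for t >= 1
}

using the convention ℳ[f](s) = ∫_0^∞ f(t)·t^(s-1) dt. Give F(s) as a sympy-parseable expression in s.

(16*2**s*(s + 2)**2*(s + 4)*(2*s + (s + 2)**2 + 5)*uppergamma(s + 2, 3/2) - 16*2**s*(s + 2)**2*(s + 4) + 16*2**s*(s + 4)*(2*s + (s + 2)**2 + 5) + 3**s*(s + 2)*(s + 4)*(-36*log(2) + 36*log(3))*(2*s + (s + 2)**2 + 5) - 36*3**s*(s + 4)*(2*s + (s + 2)**2 + 5) + (s + 2)**3*(s + 4)*log(4) + (s + 2)**2*(s + 4)*log(4) + 2*(s + 2)**2*(s + 4) + (s + 2)**2*(2*s + (s + 2)**2 + 5))/(36*3**s*(s + 2)**2*(s + 4)*(2*s + (s + 2)**2 + 5))
  Re(s) > -4

invert the shared t-power to get 9*t**2/4 on [0, 1/3); 3*t*log(3*t/2)/2 on [1/3, 2/3); log(3*t/2) on [2/3, 1); …
the common scale on t comes off first: t**2 on [0, 1/2); t*log(t) on [1/2, 1); log(t) on [1, 3/2); …
split f at 1/3, 2/3, 1: ℳ[f](s) collects 4 kernel integrals
[0, 1/3) adds the kernel integral of 9*t**4/4
segment [1/3, 2/3) carries 3*t**3*log(3*t/2)/2; integrate it
over [2/3, 1), the kernel integral of t**2*log(3*t/2) enters the sum
[1, ∞) adds the kernel integral of t**2*exp(-3*t/2)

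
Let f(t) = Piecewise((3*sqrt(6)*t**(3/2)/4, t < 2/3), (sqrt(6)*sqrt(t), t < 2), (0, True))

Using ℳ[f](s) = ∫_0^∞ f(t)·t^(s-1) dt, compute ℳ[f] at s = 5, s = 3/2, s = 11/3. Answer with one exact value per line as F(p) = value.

back out the common scale on t: t**(3/2) on [0, 1); 2*sqrt(t) on [1, 3)
along the cuts 2/3, ℳ[f](s) splits into 2 integrals
on [0, 2/3) integrate f = 3*sqrt(6)*t**(3/2)/4 against the kernel
for t in [2/3, 2): the term is ∫ sqrt(6)*sqrt(t)·t^(s-1)

F(5) = -320/11583 + 128*sqrt(3)/11
F(3/2) = 50*sqrt(6)/27
F(11/3) = 16*2**(2/3)*3**(1/3)*(-37 + 5022*3**(1/6))/20925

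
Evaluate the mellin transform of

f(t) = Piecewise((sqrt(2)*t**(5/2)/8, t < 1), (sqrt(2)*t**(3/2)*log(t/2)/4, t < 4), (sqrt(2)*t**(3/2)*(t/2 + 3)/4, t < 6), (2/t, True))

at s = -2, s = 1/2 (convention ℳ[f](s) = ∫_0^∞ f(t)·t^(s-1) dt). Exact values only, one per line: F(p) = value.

F(-2) = sqrt(2)*(-486*log(2) + sqrt(2) + 648)/648
F(1/2) = sqrt(2)*(32*sqrt(3) + 102*log(2) + 621)/48

the common scale on t comes off first: t**(5/2) on [0, 1/2); t**(3/2)*log(t) on [1/2, 2); t**(3/2)*(t + 3) on [2, 3); …
peel off the shared t-power: t**2 on [0, 1/2); t*log(t) on [1/2, 2); t*(t + 3) on [2, 3); …
the shared t-power comes off first: t on [0, 1/2); log(t) on [1/2, 2); t + 3 on [2, 3); …
cuts at 1, 4, 6: linearity sums the 4 kernel integrals
piece [0, 1): integrate sqrt(2)*t**(5/2)/8 against the kernel
∫ over [1, 4) of sqrt(2)*t**(3/2)*log(t/2)/4·t^(s-1) joins the sum
for t in [4, 6): the term is ∫ sqrt(2)*t**(3/2)*(t/2 + 3)/4·t^(s-1)
on [6, ∞): add ∫ 2/t·t^(s-1) dt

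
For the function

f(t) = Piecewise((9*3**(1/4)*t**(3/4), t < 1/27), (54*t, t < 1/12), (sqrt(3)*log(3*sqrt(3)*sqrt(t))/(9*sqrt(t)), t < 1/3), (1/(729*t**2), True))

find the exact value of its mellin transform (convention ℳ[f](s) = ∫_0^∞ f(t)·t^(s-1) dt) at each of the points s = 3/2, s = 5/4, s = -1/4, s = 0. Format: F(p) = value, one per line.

F(3/2) = sqrt(3)*(405*log(2) + 542 + 1215*log(3))/43740
F(5/4) = 3**(1/4)*(-272*sqrt(3) - 42 + log(2**(108*sqrt(6))*3**(-108*sqrt(6) + 432*sqrt(3))) + 315*sqrt(6))/8748
F(-1/4) = 2*3**(1/4)*(-243*sqrt(3) - 106 + log(3**(-162 + 324*sqrt(2))/2**(324*sqrt(2))) + 2403*sqrt(2))/729
F(0) = log(6**(2/3)/4) + 365/81

back out the common scale on t: 3*sqrt(3)*t**(3/4) on [0, 1/9); 18*t on [1/9, 1/4); log(3*sqrt(t))/(3*sqrt(t)) on [1/4, 1); …
strip the power substitution: 3*sqrt(3)*t**(3/2) on [0, 1/3); 18*t**2 on [1/3, 1/2); log(3*t)/(3*t) on [1/2, 1); …
undo the common scale on t: t**(3/2) on [0, 1); 2*t**2 on [1, 3/2); log(t)/t on [3/2, 3); …
breakpoints 1/27, 1/12, 1/3: one integral from each of the 4 segments
[0, 1/27) adds the kernel integral of 9*3**(1/4)*t**(3/4)
∫ over [1/27, 1/12) of 54*t·t^(s-1) joins the sum
segment [1/12, 1/3) carries sqrt(3)*log(3*sqrt(3)*sqrt(t))/(9*sqrt(t)); integrate it
between 1/3 and ∞ the integrand is 1/(729*t**2)·t^(s-1)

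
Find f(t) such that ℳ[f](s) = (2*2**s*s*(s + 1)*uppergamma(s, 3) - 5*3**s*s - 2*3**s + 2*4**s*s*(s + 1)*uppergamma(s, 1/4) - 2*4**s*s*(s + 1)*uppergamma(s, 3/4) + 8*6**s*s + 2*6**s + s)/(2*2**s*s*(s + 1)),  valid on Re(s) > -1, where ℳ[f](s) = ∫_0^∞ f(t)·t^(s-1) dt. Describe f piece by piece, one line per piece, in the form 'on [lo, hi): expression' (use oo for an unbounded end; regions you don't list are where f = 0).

on [0, 1/2): t
on [1/2, 3/2): exp(-t/2)
on [3/2, 3): t + 1
on [3, oo): exp(-t)

breakpoints 1/2, 3/2, 3: one integral from each of the 4 segments
segment 0 to 1/2 holds t; add its integral
for t in [1/2, 3/2): the term is ∫ exp(-t/2)·t^(s-1)
over [3/2, 3), the kernel integral of (t + 1) enters the sum
∫ over [3, ∞) of exp(-t)·t^(s-1) joins the sum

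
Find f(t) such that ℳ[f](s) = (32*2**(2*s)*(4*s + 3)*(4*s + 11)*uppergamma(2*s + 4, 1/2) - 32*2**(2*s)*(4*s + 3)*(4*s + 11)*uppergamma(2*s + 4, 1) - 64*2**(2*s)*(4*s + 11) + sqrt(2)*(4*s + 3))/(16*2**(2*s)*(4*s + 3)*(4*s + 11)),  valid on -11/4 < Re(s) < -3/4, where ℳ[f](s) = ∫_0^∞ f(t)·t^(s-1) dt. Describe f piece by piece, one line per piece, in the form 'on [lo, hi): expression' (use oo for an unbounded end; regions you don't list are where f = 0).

on [0, 1/4): t**(11/4)
on [1/4, 1): t**2*exp(-sqrt(t))
on [1, oo): t**(3/4)

peel off the shared t-power: t**(3/4) on [0, 1/4); exp(-sqrt(t)) on [1/4, 1); t**(-5/4) on [1, ∞)
reversing the power substitution: t**(3/2) on [0, 1/2); exp(-t) on [1/2, 1); t**(-5/2) on [1, ∞)
split f at 1/4, 1: ℳ[f](s) collects 3 kernel integrals
the [0, 1/4) slice contributes ∫ t**(11/4)·t^(s-1) dt
piece [1/4, 1): integrate t**2*exp(-sqrt(t)) against the kernel
between 1 and ∞ the integrand is t**(3/4)·t^(s-1)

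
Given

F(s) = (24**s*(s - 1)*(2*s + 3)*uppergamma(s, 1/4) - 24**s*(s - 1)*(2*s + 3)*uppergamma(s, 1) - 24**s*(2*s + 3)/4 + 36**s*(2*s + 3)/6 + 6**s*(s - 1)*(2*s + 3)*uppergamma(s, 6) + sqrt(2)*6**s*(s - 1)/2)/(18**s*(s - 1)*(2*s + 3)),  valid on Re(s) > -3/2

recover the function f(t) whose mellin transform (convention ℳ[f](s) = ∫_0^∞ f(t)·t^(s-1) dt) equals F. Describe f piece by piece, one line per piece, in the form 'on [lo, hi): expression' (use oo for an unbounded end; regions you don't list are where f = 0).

reversing the common scale on t: t**(3/2) on [0, 1/2); exp(-t/2) on [1/2, 2); 1/(2*t) on [2, 3); …
integrate the 4 segments split at 1/3, 4/3, 2, then add the results
piece [0, 1/3): integrate 3*sqrt(6)*t**(3/2)/4 against the kernel
∫ exp(-3*t/4)·t^(s-1) over [1/3, 4/3)
on [4/3, 2): add ∫ 1/(3*t)·t^(s-1) dt
[2, ∞) adds the kernel integral of exp(-3*t)

on [0, 1/3): 3*sqrt(6)*t**(3/2)/4
on [1/3, 4/3): exp(-3*t/4)
on [4/3, 2): 1/(3*t)
on [2, oo): exp(-3*t)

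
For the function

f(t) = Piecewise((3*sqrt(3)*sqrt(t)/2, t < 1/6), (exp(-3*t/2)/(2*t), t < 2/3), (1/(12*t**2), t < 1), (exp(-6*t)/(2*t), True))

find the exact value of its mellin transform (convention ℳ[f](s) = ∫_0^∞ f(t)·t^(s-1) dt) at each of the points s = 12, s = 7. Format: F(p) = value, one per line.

F(12) = -10100839424*exp(-1)/177147 + sqrt(2)/36279705600 + 67591*exp(-6)/34992 + 11605/1417176 + 4885809916361*exp(-1/4)/181398528
F(7) = -10432*exp(-1)/729 + sqrt(2)/2799360 + 899*exp(-6)/3888 + 211/14580 + 157781*exp(-1/4)/23328

undo the common scale on t: 3*sqrt(6)*sqrt(t)/4 on [0, 1/3); exp(-3*t/4)/t on [1/3, 4/3); 1/(3*t**2) on [4/3, 2); …
the shared t-power comes off first: 3*sqrt(6)*t**(3/2)/4 on [0, 1/3); exp(-3*t/4) on [1/3, 4/3); 1/(3*t) on [4/3, 2); …
invert the common scale on t to get t**(3/2) on [0, 1/2); exp(-t/2) on [1/2, 2); 1/(2*t) on [2, 3); …
summing 4 kernel integrals split by 1/6, 2/3, 1 yields ℳ[f](s)
∫ over [0, 1/6) of 3*sqrt(3)*sqrt(t)/2·t^(s-1) joins the sum
on [1/6, 2/3) integrate f = exp(-3*t/2)/(2*t) against the kernel
on [2/3, 1) integrate f = 1/(12*t**2) against the kernel
between 1 and ∞ the integrand is exp(-6*t)/(2*t)·t^(s-1)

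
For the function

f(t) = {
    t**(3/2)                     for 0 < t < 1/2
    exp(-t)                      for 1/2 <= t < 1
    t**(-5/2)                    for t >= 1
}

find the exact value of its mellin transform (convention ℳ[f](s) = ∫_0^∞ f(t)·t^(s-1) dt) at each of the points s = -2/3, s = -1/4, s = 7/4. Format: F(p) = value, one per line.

F(-2/3) = -uppergamma(-2/3, 1) + 6/19 + uppergamma(-2/3, 1/2) + 3*2**(1/6)/5
F(-1/4) = -uppergamma(-1/4, 1) + 2**(3/4)/5 + 4/11 + uppergamma(-1/4, 1/2)
F(7/4) = -uppergamma(7/4, 1) + 2**(3/4)/52 + uppergamma(7/4, 1/2) + 4/3

treat the 3 regions marked off by 1/2, 1 separately and sum
on [0, 1/2) integrate f = t**(3/2) against the kernel
between 1/2 and 1 the integrand is exp(-t)·t^(s-1)
piece [1, ∞): integrate t**(-5/2) against the kernel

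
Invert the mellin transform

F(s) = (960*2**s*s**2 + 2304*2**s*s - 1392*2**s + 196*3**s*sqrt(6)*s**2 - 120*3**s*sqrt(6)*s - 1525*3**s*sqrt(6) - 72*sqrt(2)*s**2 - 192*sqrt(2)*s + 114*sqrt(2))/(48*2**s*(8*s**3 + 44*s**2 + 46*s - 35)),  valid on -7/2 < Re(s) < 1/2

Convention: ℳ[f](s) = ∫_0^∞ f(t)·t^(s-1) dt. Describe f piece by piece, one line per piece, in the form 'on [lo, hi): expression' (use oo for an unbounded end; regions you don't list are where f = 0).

reversing the shared t-power: t**(3/2) on [0, 1/2); sqrt(t)*(2*t + 1) on [1/2, 1); t**(3/2)/2 on [1, 3/2); …
remove the shared t-power first: t on [0, 1/2); 2*t + 1 on [1/2, 1); t/2 on [1, 3/2); …
along the cuts 1/2, 1, 3/2, ℳ[f](s) splits into 4 integrals
[0, 1/2) adds the kernel integral of t**(7/2)
for t in [1/2, 1): the term is ∫ t**(5/2)*(2*t + 1)·t^(s-1)
between 1 and 3/2 the integrand is t**(7/2)/2·t^(s-1)
on [3/2, ∞): add ∫ 1/sqrt(t)·t^(s-1) dt

on [0, 1/2): t**(7/2)
on [1/2, 1): t**(5/2)*(2*t + 1)
on [1, 3/2): t**(7/2)/2
on [3/2, oo): 1/sqrt(t)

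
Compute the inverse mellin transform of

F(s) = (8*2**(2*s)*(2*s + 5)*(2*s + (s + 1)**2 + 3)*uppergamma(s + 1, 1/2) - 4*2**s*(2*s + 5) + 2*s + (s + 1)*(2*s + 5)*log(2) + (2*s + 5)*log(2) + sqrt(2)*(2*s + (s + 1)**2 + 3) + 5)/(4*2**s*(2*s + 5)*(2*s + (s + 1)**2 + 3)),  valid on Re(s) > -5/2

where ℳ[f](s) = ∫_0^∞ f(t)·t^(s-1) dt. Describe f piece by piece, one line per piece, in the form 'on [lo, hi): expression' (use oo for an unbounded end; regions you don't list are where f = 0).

peel off the shared t-power: t**(3/2) on [0, 1/2); t*log(t) on [1/2, 1); exp(-t/2) on [1, ∞)
f breaks at 1/2, 1 into 3 integrals to sum
piece [0, 1/2): integrate t**(5/2) against the kernel
segment 1/2 to 1 holds t**2*log(t); add its integral
[1, ∞) adds the kernel integral of t*exp(-t/2)

on [0, 1/2): t**(5/2)
on [1/2, 1): t**2*log(t)
on [1, oo): t*exp(-t/2)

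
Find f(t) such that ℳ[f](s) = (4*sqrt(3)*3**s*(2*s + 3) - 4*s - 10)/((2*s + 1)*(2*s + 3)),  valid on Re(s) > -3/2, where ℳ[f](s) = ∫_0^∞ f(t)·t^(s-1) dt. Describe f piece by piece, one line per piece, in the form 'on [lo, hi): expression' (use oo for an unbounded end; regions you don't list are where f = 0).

on [0, 1): t**(3/2)
on [1, 3): 2*sqrt(t)

along the cuts 1, ℳ[f](s) splits into 2 integrals
piece [0, 1): integrate t**(3/2) against the kernel
the [1, 3) slice contributes ∫ 2*sqrt(t)·t^(s-1) dt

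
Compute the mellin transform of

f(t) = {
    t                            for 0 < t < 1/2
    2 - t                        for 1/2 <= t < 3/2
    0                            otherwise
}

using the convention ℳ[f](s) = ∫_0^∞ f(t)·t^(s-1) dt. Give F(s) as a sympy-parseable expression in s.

split f at 1/2: ℳ[f](s) collects 2 kernel integrals
over [0, 1/2), the kernel integral of t enters the sum
segment 1/2 to 3/2 holds (2 - t); add its integral

(3**s*s + 4*3**s - 2*s - 4)/(2*2**s*s*(s + 1))
  Re(s) > -1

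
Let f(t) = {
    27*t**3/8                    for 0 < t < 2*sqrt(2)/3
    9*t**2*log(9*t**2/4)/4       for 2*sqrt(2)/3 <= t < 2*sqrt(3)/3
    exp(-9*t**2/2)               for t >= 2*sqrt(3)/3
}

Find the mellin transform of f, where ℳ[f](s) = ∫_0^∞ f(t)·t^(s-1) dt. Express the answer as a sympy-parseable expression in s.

(-12**(s/2)*s*(s + 3)*log(2) - 2*12**(s/2)*(s + 3)*log(2) + 2*12**(s/2)*(s + 3) + 4*12**(s/2)*sqrt(2)*(s**2/4 + s + 1) + 3*18**(s/2)*s*(s + 3)*log(3)/2 - 3*18**(s/2)*(s + 3) + 3*18**(s/2)*(s + 3)*log(3) + 3**(s/2)*(s + 3)*(s**2/4 + s + 1)*uppergamma(s/2, 6))/(2*(3/2)**s*6**(s/2)*(s + 3)*(s**2/4 + s + 1))
  Re(s) > -3

back out the common scale on t: t**3 on [0, sqrt(2)); t**2*log(t**2) on [sqrt(2), sqrt(3)); exp(-2*t**2) on [sqrt(3), ∞)
peel off the power substitution: t**(3/2) on [0, 2); t*log(t) on [2, 3); exp(-2*t) on [3, ∞)
treat the 3 regions marked off by 2*sqrt(2)/3, 2*sqrt(3)/3 separately and sum
the [0, 2*sqrt(2)/3) slice contributes ∫ 27*t**3/8·t^(s-1) dt
∫ 9*t**2*log(9*t**2/4)/4·t^(s-1) over [2*sqrt(2)/3, 2*sqrt(3)/3)
∫ exp(-9*t**2/2)·t^(s-1) over [2*sqrt(3)/3, ∞)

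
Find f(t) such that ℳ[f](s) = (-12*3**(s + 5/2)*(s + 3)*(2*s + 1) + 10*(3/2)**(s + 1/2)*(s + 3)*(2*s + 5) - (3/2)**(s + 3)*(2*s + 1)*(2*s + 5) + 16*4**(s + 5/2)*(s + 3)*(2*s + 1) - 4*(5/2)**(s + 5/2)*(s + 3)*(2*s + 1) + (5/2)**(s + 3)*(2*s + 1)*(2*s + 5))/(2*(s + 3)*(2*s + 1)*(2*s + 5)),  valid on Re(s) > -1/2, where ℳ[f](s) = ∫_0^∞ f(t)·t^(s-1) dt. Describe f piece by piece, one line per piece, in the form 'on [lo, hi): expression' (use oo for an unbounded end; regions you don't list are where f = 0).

summing 4 kernel integrals split by 3/2, 5/2, 3 yields ℳ[f](s)
on [0, 3/2) integrate f = 5*sqrt(t)/2 against the kernel
on [3/2, 5/2): add ∫ t**3/2·t^(s-1) dt
on [5/2, 3): add ∫ t**(5/2)·t^(s-1) dt
∫ over [3, 4) of 4*t**(5/2)·t^(s-1) joins the sum

on [0, 3/2): 5*sqrt(t)/2
on [3/2, 5/2): t**3/2
on [5/2, 3): t**(5/2)
on [3, 4): 4*t**(5/2)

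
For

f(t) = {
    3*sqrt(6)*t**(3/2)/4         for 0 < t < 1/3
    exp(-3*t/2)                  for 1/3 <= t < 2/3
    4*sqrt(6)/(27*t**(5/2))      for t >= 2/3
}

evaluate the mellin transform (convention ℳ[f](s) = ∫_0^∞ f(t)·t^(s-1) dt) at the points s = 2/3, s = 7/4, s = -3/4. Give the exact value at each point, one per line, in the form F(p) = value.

peel off the common scale on t: t**(3/2) on [0, 1/2); exp(-t) on [1/2, 1); t**(-5/2) on [1, ∞)
summing 3 kernel integrals split by 1/3, 2/3 yields ℳ[f](s)
for t in [0, 1/3): the term is ∫ 3*sqrt(6)*t**(3/2)/4·t^(s-1)
for t in [1/3, 2/3): the term is ∫ exp(-3*t/2)·t^(s-1)
for t in [2/3, ∞): the term is ∫ 4*sqrt(6)/(27*t**(5/2))·t^(s-1)

F(2/3) = 3**(1/3)*(-286*2**(2/3)*uppergamma(2/3, 1) + 33*sqrt(2) + 156*2**(2/3) + 286*2**(2/3)*uppergamma(2/3, 1/2))/858
F(7/4) = 3**(1/4)*(-78*2**(3/4)*uppergamma(7/4, 1) + 3*sqrt(2) + 78*2**(3/4)*uppergamma(7/4, 1/2) + 104*2**(3/4))/351
F(-3/4) = 3**(3/4)*(-39*2**(1/4)*uppergamma(-3/4, 1) + 12*2**(1/4) + 39*2**(1/4)*uppergamma(-3/4, 1/2) + 26*sqrt(2))/78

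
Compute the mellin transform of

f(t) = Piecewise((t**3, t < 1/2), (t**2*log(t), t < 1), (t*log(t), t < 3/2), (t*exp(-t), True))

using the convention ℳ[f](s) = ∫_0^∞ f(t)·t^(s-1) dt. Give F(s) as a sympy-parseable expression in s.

(8*2**s*(s + 1)**2*(s + 3)*(2*s + (s + 1)**2 + 3)*uppergamma(s + 1, 3/2) - 8*2**s*(s + 1)**2*(s + 3) + 8*2**s*(s + 3)*(2*s + (s + 1)**2 + 3) + 3**s*(s + 1)*(s + 3)*(-12*log(2) + 12*log(3))*(2*s + (s + 1)**2 + 3) - 12*3**s*(s + 3)*(2*s + (s + 1)**2 + 3) + (s + 1)**3*(s + 3)*log(4) + (s + 1)**2*(s + 3)*log(4) + 2*(s + 1)**2*(s + 3) + (s + 1)**2*(2*s + (s + 1)**2 + 3))/(8*2**s*(s + 1)**2*(s + 3)*(2*s + (s + 1)**2 + 3))
  Re(s) > -3

back out the shared t-power: t**2 on [0, 1/2); t*log(t) on [1/2, 1); log(t) on [1, 3/2); …
decompose at 1/2, 1, 3/2; ℳ[f](s) sums the 4 pieces' integrals
for t in [0, 1/2): the term is ∫ t**3·t^(s-1)
on [1/2, 1): add ∫ t**2*log(t)·t^(s-1) dt
on [1, 3/2) integrate f = t*log(t) against the kernel
for t in [3/2, ∞): the term is ∫ t*exp(-t)·t^(s-1)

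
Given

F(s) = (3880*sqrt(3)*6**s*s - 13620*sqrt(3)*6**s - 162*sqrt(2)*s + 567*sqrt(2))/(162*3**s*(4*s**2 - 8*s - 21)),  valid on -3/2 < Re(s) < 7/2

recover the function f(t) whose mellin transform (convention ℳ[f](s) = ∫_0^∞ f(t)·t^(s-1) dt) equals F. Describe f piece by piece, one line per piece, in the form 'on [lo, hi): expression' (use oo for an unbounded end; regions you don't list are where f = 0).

on [0, 1/3): 3*sqrt(6)*t**(3/2)/4
on [1/3, 2): 3*sqrt(6)*t**(3/2)/2
on [2, oo): 8*sqrt(6)/(81*t**(7/2))

the common scale on t comes off first: t**(3/2) on [0, 1/2); 2*t**(3/2) on [1/2, 3); t**(-7/2) on [3, ∞)
undo the shared t-power: t on [0, 1/2); 2*t on [1/2, 3); t**(-4) on [3, ∞)
linearity at 1/3, 2 turns ℳ[f](s) into 3 summed integrals
piece [0, 1/3): integrate 3*sqrt(6)*t**(3/2)/4 against the kernel
over [1/3, 2), the kernel integral of 3*sqrt(6)*t**(3/2)/2 enters the sum
on [2, ∞): add ∫ 8*sqrt(6)/(81*t**(7/2))·t^(s-1) dt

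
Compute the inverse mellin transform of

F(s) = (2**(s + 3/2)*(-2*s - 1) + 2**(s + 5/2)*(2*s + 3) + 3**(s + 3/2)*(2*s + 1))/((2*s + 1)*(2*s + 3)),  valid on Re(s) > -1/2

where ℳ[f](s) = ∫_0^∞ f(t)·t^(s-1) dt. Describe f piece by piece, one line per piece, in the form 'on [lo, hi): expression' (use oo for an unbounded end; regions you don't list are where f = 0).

on [0, 2): 2*sqrt(t)
on [2, 3): t**(3/2)/2

linearity at 2 turns ℳ[f](s) into 2 summed integrals
∫ over [0, 2) of 2*sqrt(t)·t^(s-1) joins the sum
the [2, 3) slice contributes ∫ t**(3/2)/2·t^(s-1) dt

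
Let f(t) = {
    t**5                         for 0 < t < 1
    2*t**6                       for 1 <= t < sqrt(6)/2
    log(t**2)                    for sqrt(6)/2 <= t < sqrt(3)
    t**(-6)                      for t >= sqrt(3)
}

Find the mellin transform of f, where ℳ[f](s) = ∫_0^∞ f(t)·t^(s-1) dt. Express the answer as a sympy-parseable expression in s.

back out the shared t-power: t**3 on [0, 1); 2*t**4 on [1, sqrt(6)/2); log(t**2)/t**2 on [sqrt(6)/2, sqrt(3)); …
invert the power substitution to get t**(3/2) on [0, 1); 2*t**2 on [1, 3/2); log(t)/t on [3/2, 3); …
slice at 1, sqrt(6)/2, sqrt(3), transform all 4 pieces, and sum them
on [0, 1) integrate f = t**5 against the kernel
[1, sqrt(6)/2) adds the kernel integral of 2*t**6
piece [sqrt(6)/2, sqrt(3)): integrate log(t**2) against the kernel
on [sqrt(3), ∞): add ∫ t**(-6)·t^(s-1) dt

2**(-s/2 - 1)*(324*2**(s/2 + 1)*(s/2 - 3)*(s/2 + 3)*(-s + (s + 2)**2/4 - 1) - 324*2**(s/2 + 1)*(s/2 - 3)*(s + 5)*(-s + (s + 2)**2/4 - 1) - 54*3**(s/2 + 1)*(s/2 - 3)*(s/2 + 3)*(s + 2)*(s + 5)*log(3) + 54*3**(s/2 + 1)*(s/2 - 3)*(s/2 + 3)*(s + 2)*(s + 5)*log(2) - 108*3**(s/2 + 1)*(s/2 - 3)*(s/2 + 3)*(s + 5)*log(2) + 108*3**(s/2 + 1)*(s/2 - 3)*(s/2 + 3)*(s + 5) + 108*3**(s/2 + 1)*(s/2 - 3)*(s/2 + 3)*(s + 5)*log(3) + 729*3**(s/2 + 1)*(s/2 - 3)*(s + 5)*(-s + (s + 2)**2/4 - 1) + 27*6**(s/2 + 1)*(s/2 - 3)*(s/2 + 3)*(s + 2)*(s + 5)*log(3) - 54*6**(s/2 + 1)*(s/2 - 3)*(s/2 + 3)*(s + 5)*log(3) - 54*6**(s/2 + 1)*(s/2 - 3)*(s/2 + 3)*(s + 5) - 2*6**(s/2 + 1)*(s/2 + 3)*(s + 5)*(-s + (s + 2)**2/4 - 1))/(324*(s/2 - 3)*(s/2 + 3)*(s + 5)*(-s + (s + 2)**2/4 - 1))
  -5 < Re(s) < 6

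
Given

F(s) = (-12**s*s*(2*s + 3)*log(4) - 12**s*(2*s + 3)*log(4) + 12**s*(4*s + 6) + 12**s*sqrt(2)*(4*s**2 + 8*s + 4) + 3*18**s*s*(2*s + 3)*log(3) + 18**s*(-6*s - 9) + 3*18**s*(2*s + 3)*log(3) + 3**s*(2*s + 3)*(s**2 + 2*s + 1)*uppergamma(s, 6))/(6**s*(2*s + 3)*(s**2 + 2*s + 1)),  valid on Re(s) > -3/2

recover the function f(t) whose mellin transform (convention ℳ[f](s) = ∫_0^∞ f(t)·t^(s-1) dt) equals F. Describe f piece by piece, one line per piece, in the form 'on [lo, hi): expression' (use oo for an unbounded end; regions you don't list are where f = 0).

breakpoints 2, 3: one integral from each of the 3 segments
the [0, 2) slice contributes ∫ t**(3/2)·t^(s-1) dt
over [2, 3), the kernel integral of t*log(t) enters the sum
over [3, ∞), the kernel integral of exp(-2*t) enters the sum

on [0, 2): t**(3/2)
on [2, 3): t*log(t)
on [3, oo): exp(-2*t)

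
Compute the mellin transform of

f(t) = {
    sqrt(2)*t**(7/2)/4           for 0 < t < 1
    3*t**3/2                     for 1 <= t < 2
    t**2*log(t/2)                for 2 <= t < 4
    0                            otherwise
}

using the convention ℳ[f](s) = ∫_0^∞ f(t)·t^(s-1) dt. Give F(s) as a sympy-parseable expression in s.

undo the shared t-power: sqrt(2)*t**(3/2)/4 on [0, 1); 3*t/2 on [1, 2); log(t/2) on [2, 4)
the common scale on t comes off first: t**(3/2) on [0, 1/2); 3*t on [1/2, 1); log(t) on [1, 2)
split f at 1, 2: ℳ[f](s) collects 3 kernel integrals
∫ over [0, 1) of sqrt(2)*t**(7/2)/4·t^(s-1) joins the sum
segment [1, 2) carries 3*t**3/2; integrate it
∫ t**2*log(t/2)·t^(s-1) over [2, 4)

(32*2**(2*s)*(s + 2)*(s + 3)*(2*s + 7)*log(2) - 32*2**(2*s)*(s + 3)*(2*s + 7) + 24*2**s*(s + 2)**2*(2*s + 7) + 8*2**s*(s + 3)*(2*s + 7) + sqrt(2)*(s + 2)**2*(s + 3) - 3*(s + 2)**2*(2*s + 7))/(2*(s + 2)**2*(s + 3)*(2*s + 7))
  Re(s) > -7/2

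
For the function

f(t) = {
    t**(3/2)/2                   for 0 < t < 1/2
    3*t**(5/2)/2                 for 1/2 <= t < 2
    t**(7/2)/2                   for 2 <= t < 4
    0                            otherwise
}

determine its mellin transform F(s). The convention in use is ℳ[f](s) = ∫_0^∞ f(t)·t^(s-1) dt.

(-3*2**(-s - 5/2)*(2*s + 3)*(2*s + 7) + 2**(-s - 3/2)*(2*s + 5)*(2*s + 7) + 3*2**(s + 5/2)*(2*s + 3)*(2*s + 7) - 2**(s + 7/2)*(2*s + 3)*(2*s + 5) + 4**(s + 7/2)*(2*s + 3)*(2*s + 5))/((2*s + 3)*(2*s + 5)*(2*s + 7))
  Re(s) > -3/2

split f at 1/2, 2: ℳ[f](s) collects 3 kernel integrals
[0, 1/2) adds the kernel integral of t**(3/2)/2
the [1/2, 2) slice contributes ∫ 3*t**(5/2)/2·t^(s-1) dt
on [2, 4) integrate f = t**(7/2)/2 against the kernel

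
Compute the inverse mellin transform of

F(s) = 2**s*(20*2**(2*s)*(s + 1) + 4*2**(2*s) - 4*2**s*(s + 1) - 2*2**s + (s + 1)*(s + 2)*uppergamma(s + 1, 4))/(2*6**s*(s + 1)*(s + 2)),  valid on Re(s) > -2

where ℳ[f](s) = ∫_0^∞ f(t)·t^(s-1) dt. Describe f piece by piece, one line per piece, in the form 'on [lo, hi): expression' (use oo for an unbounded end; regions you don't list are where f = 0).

invert the common scale on t to get t**2/4 on [0, 2); t*(t + 1)/2 on [2, 4); t*exp(-t)/2 on [4, ∞)
peel off the common scale on t: t**2 on [0, 1); t*(2*t + 1) on [1, 2); t*exp(-2*t) on [2, ∞)
reversing the shared t-power: t on [0, 1); 2*t + 1 on [1, 2); exp(-2*t) on [2, ∞)
treat the 3 regions marked off by 2/3, 4/3 separately and sum
[0, 2/3) adds the kernel integral of 9*t**2/4
segment 2/3 to 4/3 holds 3*t*(3*t + 1)/2; add its integral
the [4/3, ∞) slice contributes ∫ 3*t*exp(-3*t)/2·t^(s-1) dt

on [0, 2/3): 9*t**2/4
on [2/3, 4/3): 3*t*(3*t + 1)/2
on [4/3, oo): 3*t*exp(-3*t)/2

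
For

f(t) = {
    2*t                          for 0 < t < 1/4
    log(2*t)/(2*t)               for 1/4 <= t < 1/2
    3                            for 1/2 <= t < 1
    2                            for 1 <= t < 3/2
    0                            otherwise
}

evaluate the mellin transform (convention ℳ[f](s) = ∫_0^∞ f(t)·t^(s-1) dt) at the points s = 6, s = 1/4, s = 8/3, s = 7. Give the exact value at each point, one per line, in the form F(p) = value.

invert the common scale on t to get t on [0, 1/2); log(t)/t on [1/2, 1); 3 on [1, 2); …
treat the 4 regions marked off by 1/4, 1/2, 1 separately and sum
on [0, 1/4): add ∫ 2*t·t^(s-1) dt
over [1/4, 1/2), the kernel integral of log(2*t)/(2*t) enters the sum
the [1/2, 1) slice contributes ∫ 3·t^(s-1) dt
∫ over [1, 3/2) of 2·t^(s-1) joins the sum

F(6) = log(2)/10240 + 17010271/4300800
F(1/4) = sqrt(2)*(-310*2**(1/4) - 60*log(2) + 89 + 90*sqrt(2) + 180*6**(1/4))/45
F(8/3) = -297*2**(1/3)/1600 + 3*2**(2/3)*log(2)/160 + 471*2**(2/3)/35200 + 3/8 + 27*18**(1/3)/32
F(7) = log(2)/49152 + 9213567/1835008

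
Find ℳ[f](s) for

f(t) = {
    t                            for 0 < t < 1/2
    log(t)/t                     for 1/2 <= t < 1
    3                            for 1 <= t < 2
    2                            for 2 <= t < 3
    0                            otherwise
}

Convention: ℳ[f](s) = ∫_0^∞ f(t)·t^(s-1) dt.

(2*2**(2*s)*(s + 1)*(s**2 - 2*s + 1) - 2*2**s*s*(s + 1) - 6*2**s*(s + 1)*(s**2 - 2*s + 1) + 4*6**s*(s + 1)*(s**2 - 2*s + 1) + 4*s**2*(s + 1)*log(2) - 4*s*(s + 1)*log(2) + 4*s*(s + 1) + s*(s**2 - 2*s + 1))/(2*2**s*s*(s + 1)*(s**2 - 2*s + 1))
  Re(s) > -1

slice at 1/2, 1, 2, transform all 4 pieces, and sum them
over [0, 1/2), the kernel integral of t enters the sum
on [1/2, 1): add ∫ log(t)/t·t^(s-1) dt
∫ 3·t^(s-1) over [1, 2)
piece [2, 3): integrate 2 against the kernel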